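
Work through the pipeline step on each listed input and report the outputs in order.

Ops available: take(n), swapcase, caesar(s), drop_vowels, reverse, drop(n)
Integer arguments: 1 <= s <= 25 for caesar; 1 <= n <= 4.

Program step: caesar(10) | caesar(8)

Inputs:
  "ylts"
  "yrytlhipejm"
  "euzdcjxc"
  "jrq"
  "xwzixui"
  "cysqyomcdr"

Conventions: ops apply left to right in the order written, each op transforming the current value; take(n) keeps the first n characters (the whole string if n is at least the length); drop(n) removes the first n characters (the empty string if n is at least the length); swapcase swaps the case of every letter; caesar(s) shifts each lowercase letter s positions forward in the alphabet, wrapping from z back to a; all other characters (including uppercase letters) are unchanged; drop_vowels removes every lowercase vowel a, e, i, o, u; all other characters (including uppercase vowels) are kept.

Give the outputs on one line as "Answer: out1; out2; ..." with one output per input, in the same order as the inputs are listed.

Execution, op by op:
  "ylts" -> "ivdc" -> "qdlk"
  "yrytlhipejm" -> "ibidvrszotw" -> "qjqldzahwbe"
  "euzdcjxc" -> "oejnmthm" -> "wmrvubpu"
  "jrq" -> "tba" -> "bji"
  "xwzixui" -> "hgjshes" -> "porapma"
  "cysqyomcdr" -> "micaiywmnb" -> "uqkiqgeuvj"

"qdlk"; "qjqldzahwbe"; "wmrvubpu"; "bji"; "porapma"; "uqkiqgeuvj"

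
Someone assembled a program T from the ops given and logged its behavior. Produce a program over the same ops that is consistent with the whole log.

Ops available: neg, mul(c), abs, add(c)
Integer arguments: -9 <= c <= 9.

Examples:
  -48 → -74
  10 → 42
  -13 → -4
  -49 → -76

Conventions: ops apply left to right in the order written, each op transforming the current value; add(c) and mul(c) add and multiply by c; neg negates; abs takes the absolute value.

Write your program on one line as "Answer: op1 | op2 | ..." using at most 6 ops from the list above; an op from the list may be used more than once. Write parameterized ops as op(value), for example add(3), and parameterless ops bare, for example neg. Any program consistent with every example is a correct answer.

neg | add(-9) | mul(2) | add(-4) | neg

Check, running the answer program on each example:
  -48 -> 48 -> 39 -> 78 -> 74 -> -74
  10 -> -10 -> -19 -> -38 -> -42 -> 42
  -13 -> 13 -> 4 -> 8 -> 4 -> -4
  -49 -> 49 -> 40 -> 80 -> 76 -> -76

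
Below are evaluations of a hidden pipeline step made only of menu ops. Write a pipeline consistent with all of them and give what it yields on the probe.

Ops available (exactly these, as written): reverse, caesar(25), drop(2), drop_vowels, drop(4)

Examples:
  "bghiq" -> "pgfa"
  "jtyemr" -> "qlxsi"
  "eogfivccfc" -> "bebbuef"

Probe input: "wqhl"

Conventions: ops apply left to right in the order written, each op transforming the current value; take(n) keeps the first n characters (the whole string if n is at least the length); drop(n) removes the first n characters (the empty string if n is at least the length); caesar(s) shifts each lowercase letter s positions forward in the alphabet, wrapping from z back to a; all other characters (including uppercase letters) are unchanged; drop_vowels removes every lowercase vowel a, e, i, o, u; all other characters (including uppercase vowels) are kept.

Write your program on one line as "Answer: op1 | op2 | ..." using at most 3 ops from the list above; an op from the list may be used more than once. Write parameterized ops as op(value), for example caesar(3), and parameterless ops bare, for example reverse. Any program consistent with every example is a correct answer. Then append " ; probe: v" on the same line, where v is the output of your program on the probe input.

drop_vowels | reverse | caesar(25) ; probe: "kgpv"

Check, running the answer program on each example:
  "bghiq" -> "bghq" -> "qhgb" -> "pgfa"
  "jtyemr" -> "jtymr" -> "rmytj" -> "qlxsi"
  "eogfivccfc" -> "gfvccfc" -> "cfccvfg" -> "bebbuef"
  probe: "wqhl" -> "wqhl" -> "lhqw" -> "kgpv"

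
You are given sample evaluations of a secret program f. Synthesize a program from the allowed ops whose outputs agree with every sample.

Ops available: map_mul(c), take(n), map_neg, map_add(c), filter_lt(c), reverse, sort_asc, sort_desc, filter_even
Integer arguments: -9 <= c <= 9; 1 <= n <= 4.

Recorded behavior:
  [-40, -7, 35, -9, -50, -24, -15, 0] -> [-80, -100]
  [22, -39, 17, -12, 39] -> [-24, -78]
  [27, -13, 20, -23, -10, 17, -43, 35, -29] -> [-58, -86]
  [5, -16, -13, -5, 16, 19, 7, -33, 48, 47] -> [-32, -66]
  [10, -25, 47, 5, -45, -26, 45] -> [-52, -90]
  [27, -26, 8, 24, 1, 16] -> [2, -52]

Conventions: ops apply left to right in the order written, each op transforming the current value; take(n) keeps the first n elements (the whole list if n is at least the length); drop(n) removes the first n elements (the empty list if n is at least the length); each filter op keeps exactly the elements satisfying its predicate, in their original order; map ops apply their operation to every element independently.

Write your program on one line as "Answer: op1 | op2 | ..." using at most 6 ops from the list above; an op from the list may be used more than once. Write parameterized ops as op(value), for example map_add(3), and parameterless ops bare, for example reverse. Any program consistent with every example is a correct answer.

sort_asc | take(3) | map_neg | take(2) | map_mul(-2) | reverse

Check, running the answer program on each example:
  [-40, -7, 35, -9, -50, -24, -15, 0] -> [-50, -40, -24, -15, -9, -7, 0, 35] -> [-50, -40, -24] -> [50, 40, 24] -> [50, 40] -> [-100, -80] -> [-80, -100]
  [22, -39, 17, -12, 39] -> [-39, -12, 17, 22, 39] -> [-39, -12, 17] -> [39, 12, -17] -> [39, 12] -> [-78, -24] -> [-24, -78]
  [27, -13, 20, -23, -10, 17, -43, 35, -29] -> [-43, -29, -23, -13, -10, 17, 20, 27, 35] -> [-43, -29, -23] -> [43, 29, 23] -> [43, 29] -> [-86, -58] -> [-58, -86]
  [5, -16, -13, -5, 16, 19, 7, -33, 48, 47] -> [-33, -16, -13, -5, 5, 7, 16, 19, 47, 48] -> [-33, -16, -13] -> [33, 16, 13] -> [33, 16] -> [-66, -32] -> [-32, -66]
  [10, -25, 47, 5, -45, -26, 45] -> [-45, -26, -25, 5, 10, 45, 47] -> [-45, -26, -25] -> [45, 26, 25] -> [45, 26] -> [-90, -52] -> [-52, -90]
  [27, -26, 8, 24, 1, 16] -> [-26, 1, 8, 16, 24, 27] -> [-26, 1, 8] -> [26, -1, -8] -> [26, -1] -> [-52, 2] -> [2, -52]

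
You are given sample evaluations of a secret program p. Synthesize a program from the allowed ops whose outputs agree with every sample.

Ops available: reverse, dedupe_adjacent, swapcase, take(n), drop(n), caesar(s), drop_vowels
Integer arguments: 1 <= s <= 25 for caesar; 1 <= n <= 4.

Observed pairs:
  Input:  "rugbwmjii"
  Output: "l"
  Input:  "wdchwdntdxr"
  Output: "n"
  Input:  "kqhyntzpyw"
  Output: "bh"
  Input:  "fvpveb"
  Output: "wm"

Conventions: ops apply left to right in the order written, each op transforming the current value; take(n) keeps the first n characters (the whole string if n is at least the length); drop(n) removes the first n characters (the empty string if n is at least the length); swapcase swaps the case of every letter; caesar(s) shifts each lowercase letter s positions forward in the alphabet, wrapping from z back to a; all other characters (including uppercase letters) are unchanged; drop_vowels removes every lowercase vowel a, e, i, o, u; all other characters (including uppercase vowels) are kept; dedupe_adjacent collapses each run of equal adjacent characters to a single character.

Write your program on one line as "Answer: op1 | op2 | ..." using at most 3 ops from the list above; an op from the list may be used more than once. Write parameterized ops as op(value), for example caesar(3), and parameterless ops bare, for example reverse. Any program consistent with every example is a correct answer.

take(2) | caesar(17) | drop_vowels

Check, running the answer program on each example:
  "rugbwmjii" -> "ru" -> "il" -> "l"
  "wdchwdntdxr" -> "wd" -> "nu" -> "n"
  "kqhyntzpyw" -> "kq" -> "bh" -> "bh"
  "fvpveb" -> "fv" -> "wm" -> "wm"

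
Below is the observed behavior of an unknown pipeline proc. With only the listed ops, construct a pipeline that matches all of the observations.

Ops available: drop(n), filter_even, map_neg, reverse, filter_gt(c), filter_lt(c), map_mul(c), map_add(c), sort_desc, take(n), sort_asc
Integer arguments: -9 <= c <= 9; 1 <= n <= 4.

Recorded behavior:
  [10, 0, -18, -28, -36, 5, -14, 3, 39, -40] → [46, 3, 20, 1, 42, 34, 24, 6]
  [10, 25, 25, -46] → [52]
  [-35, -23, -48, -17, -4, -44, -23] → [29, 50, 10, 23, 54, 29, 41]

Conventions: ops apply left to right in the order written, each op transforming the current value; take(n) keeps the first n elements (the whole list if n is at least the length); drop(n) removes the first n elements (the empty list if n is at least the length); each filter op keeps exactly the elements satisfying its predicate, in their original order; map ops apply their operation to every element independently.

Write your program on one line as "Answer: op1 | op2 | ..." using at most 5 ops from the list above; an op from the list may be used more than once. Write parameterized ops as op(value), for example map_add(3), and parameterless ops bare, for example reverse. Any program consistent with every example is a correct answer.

map_add(-6) | reverse | map_mul(-1) | filter_gt(-1)

Check, running the answer program on each example:
  [10, 0, -18, -28, -36, 5, -14, 3, 39, -40] -> [4, -6, -24, -34, -42, -1, -20, -3, 33, -46] -> [-46, 33, -3, -20, -1, -42, -34, -24, -6, 4] -> [46, -33, 3, 20, 1, 42, 34, 24, 6, -4] -> [46, 3, 20, 1, 42, 34, 24, 6]
  [10, 25, 25, -46] -> [4, 19, 19, -52] -> [-52, 19, 19, 4] -> [52, -19, -19, -4] -> [52]
  [-35, -23, -48, -17, -4, -44, -23] -> [-41, -29, -54, -23, -10, -50, -29] -> [-29, -50, -10, -23, -54, -29, -41] -> [29, 50, 10, 23, 54, 29, 41] -> [29, 50, 10, 23, 54, 29, 41]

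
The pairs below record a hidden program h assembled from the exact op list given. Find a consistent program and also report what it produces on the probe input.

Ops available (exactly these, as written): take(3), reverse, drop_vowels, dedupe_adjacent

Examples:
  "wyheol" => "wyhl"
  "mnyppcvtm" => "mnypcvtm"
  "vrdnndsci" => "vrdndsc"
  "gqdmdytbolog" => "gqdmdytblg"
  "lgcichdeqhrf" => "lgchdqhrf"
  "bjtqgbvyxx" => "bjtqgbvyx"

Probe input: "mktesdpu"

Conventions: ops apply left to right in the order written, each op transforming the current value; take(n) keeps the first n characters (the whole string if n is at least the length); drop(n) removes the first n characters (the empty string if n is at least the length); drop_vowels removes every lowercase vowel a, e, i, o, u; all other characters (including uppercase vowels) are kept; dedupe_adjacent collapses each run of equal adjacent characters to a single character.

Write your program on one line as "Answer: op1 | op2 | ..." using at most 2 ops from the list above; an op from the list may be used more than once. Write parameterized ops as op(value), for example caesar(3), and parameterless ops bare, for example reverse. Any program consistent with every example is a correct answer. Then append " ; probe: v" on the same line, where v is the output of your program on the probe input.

drop_vowels | dedupe_adjacent ; probe: "mktsdp"

Check, running the answer program on each example:
  "wyheol" -> "wyhl" -> "wyhl"
  "mnyppcvtm" -> "mnyppcvtm" -> "mnypcvtm"
  "vrdnndsci" -> "vrdnndsc" -> "vrdndsc"
  "gqdmdytbolog" -> "gqdmdytblg" -> "gqdmdytblg"
  "lgcichdeqhrf" -> "lgcchdqhrf" -> "lgchdqhrf"
  "bjtqgbvyxx" -> "bjtqgbvyxx" -> "bjtqgbvyx"
  probe: "mktesdpu" -> "mktsdp" -> "mktsdp"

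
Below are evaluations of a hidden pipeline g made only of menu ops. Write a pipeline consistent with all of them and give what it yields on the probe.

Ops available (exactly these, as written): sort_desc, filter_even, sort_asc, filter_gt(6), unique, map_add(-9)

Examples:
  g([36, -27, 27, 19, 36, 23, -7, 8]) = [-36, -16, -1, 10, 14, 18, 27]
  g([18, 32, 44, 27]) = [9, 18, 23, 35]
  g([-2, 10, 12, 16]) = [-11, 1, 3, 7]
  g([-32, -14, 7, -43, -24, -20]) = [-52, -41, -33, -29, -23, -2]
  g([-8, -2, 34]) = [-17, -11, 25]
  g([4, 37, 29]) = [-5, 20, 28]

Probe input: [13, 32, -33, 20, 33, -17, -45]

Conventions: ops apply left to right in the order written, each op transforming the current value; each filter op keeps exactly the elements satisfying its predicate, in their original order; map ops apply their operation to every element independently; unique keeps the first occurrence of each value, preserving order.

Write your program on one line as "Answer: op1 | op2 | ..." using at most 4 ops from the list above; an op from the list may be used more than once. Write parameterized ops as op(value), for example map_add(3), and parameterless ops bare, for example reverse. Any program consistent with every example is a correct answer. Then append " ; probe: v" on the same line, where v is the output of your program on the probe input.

map_add(-9) | unique | sort_asc ; probe: [-54, -42, -26, 4, 11, 23, 24]

Check, running the answer program on each example:
  [36, -27, 27, 19, 36, 23, -7, 8] -> [27, -36, 18, 10, 27, 14, -16, -1] -> [27, -36, 18, 10, 14, -16, -1] -> [-36, -16, -1, 10, 14, 18, 27]
  [18, 32, 44, 27] -> [9, 23, 35, 18] -> [9, 23, 35, 18] -> [9, 18, 23, 35]
  [-2, 10, 12, 16] -> [-11, 1, 3, 7] -> [-11, 1, 3, 7] -> [-11, 1, 3, 7]
  [-32, -14, 7, -43, -24, -20] -> [-41, -23, -2, -52, -33, -29] -> [-41, -23, -2, -52, -33, -29] -> [-52, -41, -33, -29, -23, -2]
  [-8, -2, 34] -> [-17, -11, 25] -> [-17, -11, 25] -> [-17, -11, 25]
  [4, 37, 29] -> [-5, 28, 20] -> [-5, 28, 20] -> [-5, 20, 28]
  probe: [13, 32, -33, 20, 33, -17, -45] -> [4, 23, -42, 11, 24, -26, -54] -> [4, 23, -42, 11, 24, -26, -54] -> [-54, -42, -26, 4, 11, 23, 24]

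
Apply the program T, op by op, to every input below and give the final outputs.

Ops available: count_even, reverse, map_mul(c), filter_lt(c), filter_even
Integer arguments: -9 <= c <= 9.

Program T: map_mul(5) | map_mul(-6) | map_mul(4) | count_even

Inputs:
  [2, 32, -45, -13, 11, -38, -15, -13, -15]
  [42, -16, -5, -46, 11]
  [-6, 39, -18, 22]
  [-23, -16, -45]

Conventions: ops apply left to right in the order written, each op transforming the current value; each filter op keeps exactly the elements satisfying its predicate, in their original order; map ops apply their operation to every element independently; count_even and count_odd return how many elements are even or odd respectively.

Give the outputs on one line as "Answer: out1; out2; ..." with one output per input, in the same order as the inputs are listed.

9; 5; 4; 3

Execution, op by op:
  [2, 32, -45, -13, 11, -38, -15, -13, -15] -> [10, 160, -225, -65, 55, -190, -75, -65, -75] -> [-60, -960, 1350, 390, -330, 1140, 450, 390, 450] -> [-240, -3840, 5400, 1560, -1320, 4560, 1800, 1560, 1800] -> 9
  [42, -16, -5, -46, 11] -> [210, -80, -25, -230, 55] -> [-1260, 480, 150, 1380, -330] -> [-5040, 1920, 600, 5520, -1320] -> 5
  [-6, 39, -18, 22] -> [-30, 195, -90, 110] -> [180, -1170, 540, -660] -> [720, -4680, 2160, -2640] -> 4
  [-23, -16, -45] -> [-115, -80, -225] -> [690, 480, 1350] -> [2760, 1920, 5400] -> 3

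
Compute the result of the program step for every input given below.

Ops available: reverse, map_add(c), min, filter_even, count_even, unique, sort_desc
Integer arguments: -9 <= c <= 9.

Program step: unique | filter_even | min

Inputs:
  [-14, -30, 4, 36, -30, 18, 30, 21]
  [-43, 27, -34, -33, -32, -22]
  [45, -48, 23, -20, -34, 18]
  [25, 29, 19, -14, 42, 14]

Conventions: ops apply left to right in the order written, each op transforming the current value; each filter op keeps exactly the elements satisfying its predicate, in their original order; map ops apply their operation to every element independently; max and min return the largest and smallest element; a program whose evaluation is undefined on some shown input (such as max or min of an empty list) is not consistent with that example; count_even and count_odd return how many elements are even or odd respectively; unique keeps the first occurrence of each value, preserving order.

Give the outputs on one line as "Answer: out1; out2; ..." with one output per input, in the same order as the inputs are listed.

-30; -34; -48; -14

Execution, op by op:
  [-14, -30, 4, 36, -30, 18, 30, 21] -> [-14, -30, 4, 36, 18, 30, 21] -> [-14, -30, 4, 36, 18, 30] -> -30
  [-43, 27, -34, -33, -32, -22] -> [-43, 27, -34, -33, -32, -22] -> [-34, -32, -22] -> -34
  [45, -48, 23, -20, -34, 18] -> [45, -48, 23, -20, -34, 18] -> [-48, -20, -34, 18] -> -48
  [25, 29, 19, -14, 42, 14] -> [25, 29, 19, -14, 42, 14] -> [-14, 42, 14] -> -14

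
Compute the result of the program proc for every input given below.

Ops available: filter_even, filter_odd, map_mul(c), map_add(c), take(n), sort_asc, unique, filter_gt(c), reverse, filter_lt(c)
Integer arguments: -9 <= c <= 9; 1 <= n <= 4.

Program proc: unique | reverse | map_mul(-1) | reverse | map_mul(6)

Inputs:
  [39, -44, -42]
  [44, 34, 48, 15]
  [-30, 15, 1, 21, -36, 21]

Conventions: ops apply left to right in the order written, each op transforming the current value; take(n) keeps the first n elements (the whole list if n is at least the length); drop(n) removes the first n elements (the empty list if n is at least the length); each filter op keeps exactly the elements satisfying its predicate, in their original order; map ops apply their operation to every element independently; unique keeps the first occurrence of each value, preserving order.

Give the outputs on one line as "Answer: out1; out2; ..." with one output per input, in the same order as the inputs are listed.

Execution, op by op:
  [39, -44, -42] -> [39, -44, -42] -> [-42, -44, 39] -> [42, 44, -39] -> [-39, 44, 42] -> [-234, 264, 252]
  [44, 34, 48, 15] -> [44, 34, 48, 15] -> [15, 48, 34, 44] -> [-15, -48, -34, -44] -> [-44, -34, -48, -15] -> [-264, -204, -288, -90]
  [-30, 15, 1, 21, -36, 21] -> [-30, 15, 1, 21, -36] -> [-36, 21, 1, 15, -30] -> [36, -21, -1, -15, 30] -> [30, -15, -1, -21, 36] -> [180, -90, -6, -126, 216]

[-234, 264, 252]; [-264, -204, -288, -90]; [180, -90, -6, -126, 216]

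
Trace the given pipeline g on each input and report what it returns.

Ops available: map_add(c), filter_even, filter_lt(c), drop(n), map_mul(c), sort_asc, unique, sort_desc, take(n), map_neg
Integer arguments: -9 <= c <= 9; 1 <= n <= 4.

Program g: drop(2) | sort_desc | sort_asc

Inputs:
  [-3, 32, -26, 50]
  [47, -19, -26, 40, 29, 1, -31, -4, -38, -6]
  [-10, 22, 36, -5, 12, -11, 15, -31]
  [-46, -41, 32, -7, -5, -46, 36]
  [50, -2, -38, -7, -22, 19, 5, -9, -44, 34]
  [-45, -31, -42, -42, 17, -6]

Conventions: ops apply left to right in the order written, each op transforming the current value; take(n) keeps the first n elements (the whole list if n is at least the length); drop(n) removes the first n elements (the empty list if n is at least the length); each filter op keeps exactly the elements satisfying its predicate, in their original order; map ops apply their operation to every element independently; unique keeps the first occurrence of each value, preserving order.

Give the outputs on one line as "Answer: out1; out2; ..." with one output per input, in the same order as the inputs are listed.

Execution, op by op:
  [-3, 32, -26, 50] -> [-26, 50] -> [50, -26] -> [-26, 50]
  [47, -19, -26, 40, 29, 1, -31, -4, -38, -6] -> [-26, 40, 29, 1, -31, -4, -38, -6] -> [40, 29, 1, -4, -6, -26, -31, -38] -> [-38, -31, -26, -6, -4, 1, 29, 40]
  [-10, 22, 36, -5, 12, -11, 15, -31] -> [36, -5, 12, -11, 15, -31] -> [36, 15, 12, -5, -11, -31] -> [-31, -11, -5, 12, 15, 36]
  [-46, -41, 32, -7, -5, -46, 36] -> [32, -7, -5, -46, 36] -> [36, 32, -5, -7, -46] -> [-46, -7, -5, 32, 36]
  [50, -2, -38, -7, -22, 19, 5, -9, -44, 34] -> [-38, -7, -22, 19, 5, -9, -44, 34] -> [34, 19, 5, -7, -9, -22, -38, -44] -> [-44, -38, -22, -9, -7, 5, 19, 34]
  [-45, -31, -42, -42, 17, -6] -> [-42, -42, 17, -6] -> [17, -6, -42, -42] -> [-42, -42, -6, 17]

[-26, 50]; [-38, -31, -26, -6, -4, 1, 29, 40]; [-31, -11, -5, 12, 15, 36]; [-46, -7, -5, 32, 36]; [-44, -38, -22, -9, -7, 5, 19, 34]; [-42, -42, -6, 17]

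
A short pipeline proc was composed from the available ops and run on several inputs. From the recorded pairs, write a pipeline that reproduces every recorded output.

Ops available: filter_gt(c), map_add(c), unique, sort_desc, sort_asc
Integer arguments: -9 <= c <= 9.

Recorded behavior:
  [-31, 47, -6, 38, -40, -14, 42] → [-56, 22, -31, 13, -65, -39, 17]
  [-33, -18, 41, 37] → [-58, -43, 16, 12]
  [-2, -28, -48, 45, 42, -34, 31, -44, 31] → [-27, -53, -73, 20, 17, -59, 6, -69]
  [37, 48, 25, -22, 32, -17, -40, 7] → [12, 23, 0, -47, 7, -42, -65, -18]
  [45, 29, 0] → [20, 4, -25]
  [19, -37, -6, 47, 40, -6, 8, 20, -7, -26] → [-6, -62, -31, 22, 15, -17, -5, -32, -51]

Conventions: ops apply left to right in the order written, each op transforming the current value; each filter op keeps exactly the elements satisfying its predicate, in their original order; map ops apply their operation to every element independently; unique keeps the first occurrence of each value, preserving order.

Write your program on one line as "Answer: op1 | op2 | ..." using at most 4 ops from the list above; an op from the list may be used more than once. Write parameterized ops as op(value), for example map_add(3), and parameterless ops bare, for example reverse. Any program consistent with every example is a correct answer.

unique | map_add(-9) | map_add(-9) | map_add(-7)

Check, running the answer program on each example:
  [-31, 47, -6, 38, -40, -14, 42] -> [-31, 47, -6, 38, -40, -14, 42] -> [-40, 38, -15, 29, -49, -23, 33] -> [-49, 29, -24, 20, -58, -32, 24] -> [-56, 22, -31, 13, -65, -39, 17]
  [-33, -18, 41, 37] -> [-33, -18, 41, 37] -> [-42, -27, 32, 28] -> [-51, -36, 23, 19] -> [-58, -43, 16, 12]
  [-2, -28, -48, 45, 42, -34, 31, -44, 31] -> [-2, -28, -48, 45, 42, -34, 31, -44] -> [-11, -37, -57, 36, 33, -43, 22, -53] -> [-20, -46, -66, 27, 24, -52, 13, -62] -> [-27, -53, -73, 20, 17, -59, 6, -69]
  [37, 48, 25, -22, 32, -17, -40, 7] -> [37, 48, 25, -22, 32, -17, -40, 7] -> [28, 39, 16, -31, 23, -26, -49, -2] -> [19, 30, 7, -40, 14, -35, -58, -11] -> [12, 23, 0, -47, 7, -42, -65, -18]
  [45, 29, 0] -> [45, 29, 0] -> [36, 20, -9] -> [27, 11, -18] -> [20, 4, -25]
  [19, -37, -6, 47, 40, -6, 8, 20, -7, -26] -> [19, -37, -6, 47, 40, 8, 20, -7, -26] -> [10, -46, -15, 38, 31, -1, 11, -16, -35] -> [1, -55, -24, 29, 22, -10, 2, -25, -44] -> [-6, -62, -31, 22, 15, -17, -5, -32, -51]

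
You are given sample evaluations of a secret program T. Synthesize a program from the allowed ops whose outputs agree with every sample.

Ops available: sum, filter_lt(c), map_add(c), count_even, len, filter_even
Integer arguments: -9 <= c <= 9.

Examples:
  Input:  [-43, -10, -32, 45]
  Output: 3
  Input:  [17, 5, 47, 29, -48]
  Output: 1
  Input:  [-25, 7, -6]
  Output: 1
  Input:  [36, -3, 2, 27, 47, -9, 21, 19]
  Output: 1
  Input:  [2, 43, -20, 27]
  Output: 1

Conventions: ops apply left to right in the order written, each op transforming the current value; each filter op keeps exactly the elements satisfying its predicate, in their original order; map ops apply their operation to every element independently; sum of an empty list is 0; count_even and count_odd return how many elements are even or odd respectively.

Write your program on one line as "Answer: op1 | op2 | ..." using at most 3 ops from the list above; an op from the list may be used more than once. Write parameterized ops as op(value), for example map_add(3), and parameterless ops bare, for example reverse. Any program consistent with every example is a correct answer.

filter_lt(-8) | len

Check, running the answer program on each example:
  [-43, -10, -32, 45] -> [-43, -10, -32] -> 3
  [17, 5, 47, 29, -48] -> [-48] -> 1
  [-25, 7, -6] -> [-25] -> 1
  [36, -3, 2, 27, 47, -9, 21, 19] -> [-9] -> 1
  [2, 43, -20, 27] -> [-20] -> 1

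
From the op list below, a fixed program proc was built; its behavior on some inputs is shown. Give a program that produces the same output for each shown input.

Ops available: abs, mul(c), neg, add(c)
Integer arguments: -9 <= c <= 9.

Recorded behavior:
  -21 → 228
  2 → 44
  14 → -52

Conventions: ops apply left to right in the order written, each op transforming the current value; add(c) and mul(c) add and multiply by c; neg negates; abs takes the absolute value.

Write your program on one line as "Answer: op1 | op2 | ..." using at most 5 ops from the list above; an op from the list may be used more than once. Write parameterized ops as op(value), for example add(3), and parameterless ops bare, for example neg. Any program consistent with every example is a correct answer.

add(-7) | mul(-2) | mul(4) | add(4)

Check, running the answer program on each example:
  -21 -> -28 -> 56 -> 224 -> 228
  2 -> -5 -> 10 -> 40 -> 44
  14 -> 7 -> -14 -> -56 -> -52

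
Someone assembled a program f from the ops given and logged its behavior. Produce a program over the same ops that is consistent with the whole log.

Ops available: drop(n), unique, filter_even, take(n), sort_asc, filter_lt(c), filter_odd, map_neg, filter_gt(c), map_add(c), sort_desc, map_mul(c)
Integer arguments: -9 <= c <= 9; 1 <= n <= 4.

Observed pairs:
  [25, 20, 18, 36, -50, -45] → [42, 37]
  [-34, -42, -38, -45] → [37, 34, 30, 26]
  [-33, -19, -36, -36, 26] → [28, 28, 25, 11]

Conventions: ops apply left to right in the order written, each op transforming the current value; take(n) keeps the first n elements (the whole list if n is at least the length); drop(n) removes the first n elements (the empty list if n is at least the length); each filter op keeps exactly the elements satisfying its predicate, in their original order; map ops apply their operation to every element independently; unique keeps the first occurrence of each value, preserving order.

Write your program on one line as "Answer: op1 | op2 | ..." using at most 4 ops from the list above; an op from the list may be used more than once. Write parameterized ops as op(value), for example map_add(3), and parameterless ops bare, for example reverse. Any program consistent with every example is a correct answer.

sort_asc | map_neg | map_add(-8) | filter_gt(-6)

Check, running the answer program on each example:
  [25, 20, 18, 36, -50, -45] -> [-50, -45, 18, 20, 25, 36] -> [50, 45, -18, -20, -25, -36] -> [42, 37, -26, -28, -33, -44] -> [42, 37]
  [-34, -42, -38, -45] -> [-45, -42, -38, -34] -> [45, 42, 38, 34] -> [37, 34, 30, 26] -> [37, 34, 30, 26]
  [-33, -19, -36, -36, 26] -> [-36, -36, -33, -19, 26] -> [36, 36, 33, 19, -26] -> [28, 28, 25, 11, -34] -> [28, 28, 25, 11]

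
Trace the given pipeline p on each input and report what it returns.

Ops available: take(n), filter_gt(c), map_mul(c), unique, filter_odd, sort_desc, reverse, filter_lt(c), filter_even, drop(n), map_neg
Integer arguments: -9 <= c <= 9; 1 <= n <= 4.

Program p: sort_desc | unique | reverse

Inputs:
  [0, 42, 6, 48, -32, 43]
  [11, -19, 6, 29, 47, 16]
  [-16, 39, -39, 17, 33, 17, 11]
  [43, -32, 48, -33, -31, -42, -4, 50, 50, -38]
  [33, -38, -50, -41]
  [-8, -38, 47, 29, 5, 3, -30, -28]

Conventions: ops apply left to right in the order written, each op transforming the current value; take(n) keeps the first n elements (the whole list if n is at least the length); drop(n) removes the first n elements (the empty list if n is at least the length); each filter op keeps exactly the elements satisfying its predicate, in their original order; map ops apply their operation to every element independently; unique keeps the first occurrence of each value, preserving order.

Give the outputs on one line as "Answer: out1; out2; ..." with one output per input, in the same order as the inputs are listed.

[-32, 0, 6, 42, 43, 48]; [-19, 6, 11, 16, 29, 47]; [-39, -16, 11, 17, 33, 39]; [-42, -38, -33, -32, -31, -4, 43, 48, 50]; [-50, -41, -38, 33]; [-38, -30, -28, -8, 3, 5, 29, 47]

Execution, op by op:
  [0, 42, 6, 48, -32, 43] -> [48, 43, 42, 6, 0, -32] -> [48, 43, 42, 6, 0, -32] -> [-32, 0, 6, 42, 43, 48]
  [11, -19, 6, 29, 47, 16] -> [47, 29, 16, 11, 6, -19] -> [47, 29, 16, 11, 6, -19] -> [-19, 6, 11, 16, 29, 47]
  [-16, 39, -39, 17, 33, 17, 11] -> [39, 33, 17, 17, 11, -16, -39] -> [39, 33, 17, 11, -16, -39] -> [-39, -16, 11, 17, 33, 39]
  [43, -32, 48, -33, -31, -42, -4, 50, 50, -38] -> [50, 50, 48, 43, -4, -31, -32, -33, -38, -42] -> [50, 48, 43, -4, -31, -32, -33, -38, -42] -> [-42, -38, -33, -32, -31, -4, 43, 48, 50]
  [33, -38, -50, -41] -> [33, -38, -41, -50] -> [33, -38, -41, -50] -> [-50, -41, -38, 33]
  [-8, -38, 47, 29, 5, 3, -30, -28] -> [47, 29, 5, 3, -8, -28, -30, -38] -> [47, 29, 5, 3, -8, -28, -30, -38] -> [-38, -30, -28, -8, 3, 5, 29, 47]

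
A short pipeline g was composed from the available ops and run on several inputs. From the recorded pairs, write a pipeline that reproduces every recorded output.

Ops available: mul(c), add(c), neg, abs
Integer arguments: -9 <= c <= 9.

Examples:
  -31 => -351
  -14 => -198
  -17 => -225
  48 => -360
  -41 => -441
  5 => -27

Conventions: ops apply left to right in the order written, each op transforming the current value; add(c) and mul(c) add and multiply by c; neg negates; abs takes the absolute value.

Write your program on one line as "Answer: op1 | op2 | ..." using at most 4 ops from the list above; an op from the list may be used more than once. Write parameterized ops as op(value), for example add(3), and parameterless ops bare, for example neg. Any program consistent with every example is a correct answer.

add(-8) | abs | mul(9) | neg

Check, running the answer program on each example:
  -31 -> -39 -> 39 -> 351 -> -351
  -14 -> -22 -> 22 -> 198 -> -198
  -17 -> -25 -> 25 -> 225 -> -225
  48 -> 40 -> 40 -> 360 -> -360
  -41 -> -49 -> 49 -> 441 -> -441
  5 -> -3 -> 3 -> 27 -> -27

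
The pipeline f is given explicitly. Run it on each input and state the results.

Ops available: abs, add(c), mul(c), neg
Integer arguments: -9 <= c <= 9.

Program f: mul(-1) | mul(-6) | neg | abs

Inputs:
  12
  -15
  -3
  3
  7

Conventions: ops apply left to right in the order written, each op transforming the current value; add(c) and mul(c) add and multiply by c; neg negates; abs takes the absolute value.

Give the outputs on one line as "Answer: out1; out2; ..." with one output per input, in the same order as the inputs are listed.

Execution, op by op:
  12 -> -12 -> 72 -> -72 -> 72
  -15 -> 15 -> -90 -> 90 -> 90
  -3 -> 3 -> -18 -> 18 -> 18
  3 -> -3 -> 18 -> -18 -> 18
  7 -> -7 -> 42 -> -42 -> 42

72; 90; 18; 18; 42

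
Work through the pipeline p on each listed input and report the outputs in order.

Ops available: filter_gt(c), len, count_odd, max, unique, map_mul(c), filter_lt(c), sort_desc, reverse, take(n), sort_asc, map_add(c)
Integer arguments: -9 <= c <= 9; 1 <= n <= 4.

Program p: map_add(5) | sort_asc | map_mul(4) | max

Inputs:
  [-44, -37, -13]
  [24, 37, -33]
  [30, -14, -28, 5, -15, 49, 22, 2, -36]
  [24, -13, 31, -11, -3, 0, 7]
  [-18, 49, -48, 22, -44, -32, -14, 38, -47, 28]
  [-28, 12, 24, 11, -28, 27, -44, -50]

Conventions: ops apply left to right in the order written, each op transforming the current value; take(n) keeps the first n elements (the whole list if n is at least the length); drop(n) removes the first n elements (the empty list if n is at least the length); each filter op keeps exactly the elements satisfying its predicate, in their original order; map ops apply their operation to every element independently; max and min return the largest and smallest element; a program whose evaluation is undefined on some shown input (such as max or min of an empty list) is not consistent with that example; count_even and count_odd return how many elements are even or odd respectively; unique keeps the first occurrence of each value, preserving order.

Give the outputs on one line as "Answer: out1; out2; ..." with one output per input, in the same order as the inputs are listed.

-32; 168; 216; 144; 216; 128

Execution, op by op:
  [-44, -37, -13] -> [-39, -32, -8] -> [-39, -32, -8] -> [-156, -128, -32] -> -32
  [24, 37, -33] -> [29, 42, -28] -> [-28, 29, 42] -> [-112, 116, 168] -> 168
  [30, -14, -28, 5, -15, 49, 22, 2, -36] -> [35, -9, -23, 10, -10, 54, 27, 7, -31] -> [-31, -23, -10, -9, 7, 10, 27, 35, 54] -> [-124, -92, -40, -36, 28, 40, 108, 140, 216] -> 216
  [24, -13, 31, -11, -3, 0, 7] -> [29, -8, 36, -6, 2, 5, 12] -> [-8, -6, 2, 5, 12, 29, 36] -> [-32, -24, 8, 20, 48, 116, 144] -> 144
  [-18, 49, -48, 22, -44, -32, -14, 38, -47, 28] -> [-13, 54, -43, 27, -39, -27, -9, 43, -42, 33] -> [-43, -42, -39, -27, -13, -9, 27, 33, 43, 54] -> [-172, -168, -156, -108, -52, -36, 108, 132, 172, 216] -> 216
  [-28, 12, 24, 11, -28, 27, -44, -50] -> [-23, 17, 29, 16, -23, 32, -39, -45] -> [-45, -39, -23, -23, 16, 17, 29, 32] -> [-180, -156, -92, -92, 64, 68, 116, 128] -> 128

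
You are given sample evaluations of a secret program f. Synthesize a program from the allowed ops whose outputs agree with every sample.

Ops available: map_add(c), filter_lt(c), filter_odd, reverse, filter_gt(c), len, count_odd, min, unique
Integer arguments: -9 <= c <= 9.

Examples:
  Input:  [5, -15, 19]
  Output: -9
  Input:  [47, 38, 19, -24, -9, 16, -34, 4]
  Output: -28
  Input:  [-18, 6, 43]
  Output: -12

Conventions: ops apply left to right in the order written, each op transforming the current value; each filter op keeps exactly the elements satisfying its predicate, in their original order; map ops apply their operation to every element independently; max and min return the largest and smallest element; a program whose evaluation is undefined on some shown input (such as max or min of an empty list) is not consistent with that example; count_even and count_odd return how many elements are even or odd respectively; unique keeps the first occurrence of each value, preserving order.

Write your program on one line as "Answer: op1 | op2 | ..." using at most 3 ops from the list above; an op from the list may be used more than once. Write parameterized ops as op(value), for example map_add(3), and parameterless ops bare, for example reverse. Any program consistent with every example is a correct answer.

map_add(6) | min

Check, running the answer program on each example:
  [5, -15, 19] -> [11, -9, 25] -> -9
  [47, 38, 19, -24, -9, 16, -34, 4] -> [53, 44, 25, -18, -3, 22, -28, 10] -> -28
  [-18, 6, 43] -> [-12, 12, 49] -> -12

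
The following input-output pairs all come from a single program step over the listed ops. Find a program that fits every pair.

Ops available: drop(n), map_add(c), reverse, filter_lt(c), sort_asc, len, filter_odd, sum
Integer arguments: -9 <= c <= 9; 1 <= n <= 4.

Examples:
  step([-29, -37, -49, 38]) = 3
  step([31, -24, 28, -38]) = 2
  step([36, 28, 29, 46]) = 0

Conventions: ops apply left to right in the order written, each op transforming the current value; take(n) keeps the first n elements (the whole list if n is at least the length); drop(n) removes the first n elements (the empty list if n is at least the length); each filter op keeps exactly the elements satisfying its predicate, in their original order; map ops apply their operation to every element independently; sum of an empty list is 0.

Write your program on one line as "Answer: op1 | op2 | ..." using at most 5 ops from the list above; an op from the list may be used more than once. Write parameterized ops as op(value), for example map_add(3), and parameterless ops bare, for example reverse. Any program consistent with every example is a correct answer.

filter_lt(8) | sort_asc | map_add(-8) | len

Check, running the answer program on each example:
  [-29, -37, -49, 38] -> [-29, -37, -49] -> [-49, -37, -29] -> [-57, -45, -37] -> 3
  [31, -24, 28, -38] -> [-24, -38] -> [-38, -24] -> [-46, -32] -> 2
  [36, 28, 29, 46] -> [] -> [] -> [] -> 0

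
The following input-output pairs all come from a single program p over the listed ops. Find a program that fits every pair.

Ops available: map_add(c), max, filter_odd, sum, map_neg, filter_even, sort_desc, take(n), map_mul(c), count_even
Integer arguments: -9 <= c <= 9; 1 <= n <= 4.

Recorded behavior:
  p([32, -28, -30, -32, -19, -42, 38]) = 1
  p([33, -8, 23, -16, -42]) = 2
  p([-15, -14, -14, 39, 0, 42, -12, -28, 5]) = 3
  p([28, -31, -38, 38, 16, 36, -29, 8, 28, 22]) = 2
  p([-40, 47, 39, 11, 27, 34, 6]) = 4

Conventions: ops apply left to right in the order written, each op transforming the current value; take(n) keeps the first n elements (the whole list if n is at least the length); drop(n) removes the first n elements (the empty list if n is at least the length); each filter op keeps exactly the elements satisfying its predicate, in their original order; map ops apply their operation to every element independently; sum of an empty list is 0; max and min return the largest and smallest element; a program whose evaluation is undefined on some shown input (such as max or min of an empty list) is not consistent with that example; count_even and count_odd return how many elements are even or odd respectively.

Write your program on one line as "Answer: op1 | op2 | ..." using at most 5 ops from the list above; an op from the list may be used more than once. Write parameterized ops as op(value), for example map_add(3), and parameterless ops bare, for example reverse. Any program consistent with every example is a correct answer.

filter_odd | map_mul(-9) | map_mul(-4) | count_even

Check, running the answer program on each example:
  [32, -28, -30, -32, -19, -42, 38] -> [-19] -> [171] -> [-684] -> 1
  [33, -8, 23, -16, -42] -> [33, 23] -> [-297, -207] -> [1188, 828] -> 2
  [-15, -14, -14, 39, 0, 42, -12, -28, 5] -> [-15, 39, 5] -> [135, -351, -45] -> [-540, 1404, 180] -> 3
  [28, -31, -38, 38, 16, 36, -29, 8, 28, 22] -> [-31, -29] -> [279, 261] -> [-1116, -1044] -> 2
  [-40, 47, 39, 11, 27, 34, 6] -> [47, 39, 11, 27] -> [-423, -351, -99, -243] -> [1692, 1404, 396, 972] -> 4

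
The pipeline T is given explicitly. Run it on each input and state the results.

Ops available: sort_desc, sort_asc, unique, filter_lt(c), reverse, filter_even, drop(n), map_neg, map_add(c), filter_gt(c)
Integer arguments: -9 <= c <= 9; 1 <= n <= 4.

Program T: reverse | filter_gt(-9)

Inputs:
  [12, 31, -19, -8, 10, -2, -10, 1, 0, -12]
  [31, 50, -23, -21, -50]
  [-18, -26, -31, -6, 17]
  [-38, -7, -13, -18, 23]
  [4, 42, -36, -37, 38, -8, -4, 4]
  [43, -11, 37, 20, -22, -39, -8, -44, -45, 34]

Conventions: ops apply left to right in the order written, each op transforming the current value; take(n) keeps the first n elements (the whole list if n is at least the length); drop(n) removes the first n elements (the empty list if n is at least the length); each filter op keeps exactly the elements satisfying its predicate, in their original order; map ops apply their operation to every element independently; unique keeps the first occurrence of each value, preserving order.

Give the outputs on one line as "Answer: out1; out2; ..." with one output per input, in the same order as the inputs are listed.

Execution, op by op:
  [12, 31, -19, -8, 10, -2, -10, 1, 0, -12] -> [-12, 0, 1, -10, -2, 10, -8, -19, 31, 12] -> [0, 1, -2, 10, -8, 31, 12]
  [31, 50, -23, -21, -50] -> [-50, -21, -23, 50, 31] -> [50, 31]
  [-18, -26, -31, -6, 17] -> [17, -6, -31, -26, -18] -> [17, -6]
  [-38, -7, -13, -18, 23] -> [23, -18, -13, -7, -38] -> [23, -7]
  [4, 42, -36, -37, 38, -8, -4, 4] -> [4, -4, -8, 38, -37, -36, 42, 4] -> [4, -4, -8, 38, 42, 4]
  [43, -11, 37, 20, -22, -39, -8, -44, -45, 34] -> [34, -45, -44, -8, -39, -22, 20, 37, -11, 43] -> [34, -8, 20, 37, 43]

[0, 1, -2, 10, -8, 31, 12]; [50, 31]; [17, -6]; [23, -7]; [4, -4, -8, 38, 42, 4]; [34, -8, 20, 37, 43]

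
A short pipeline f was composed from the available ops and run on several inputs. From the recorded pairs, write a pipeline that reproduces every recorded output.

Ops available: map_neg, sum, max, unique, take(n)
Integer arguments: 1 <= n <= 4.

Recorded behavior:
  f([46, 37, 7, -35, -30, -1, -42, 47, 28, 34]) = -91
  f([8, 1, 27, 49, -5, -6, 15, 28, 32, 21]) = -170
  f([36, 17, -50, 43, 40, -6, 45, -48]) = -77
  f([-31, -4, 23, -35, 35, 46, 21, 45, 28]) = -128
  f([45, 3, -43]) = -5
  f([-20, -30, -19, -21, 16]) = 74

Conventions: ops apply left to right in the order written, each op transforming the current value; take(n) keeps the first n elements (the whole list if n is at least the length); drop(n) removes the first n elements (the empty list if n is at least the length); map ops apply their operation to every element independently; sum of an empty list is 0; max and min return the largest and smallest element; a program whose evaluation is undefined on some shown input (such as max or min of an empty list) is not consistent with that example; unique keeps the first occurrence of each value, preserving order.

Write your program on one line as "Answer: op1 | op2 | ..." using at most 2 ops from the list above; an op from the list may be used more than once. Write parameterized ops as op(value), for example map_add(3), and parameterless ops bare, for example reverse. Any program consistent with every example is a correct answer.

map_neg | sum

Check, running the answer program on each example:
  [46, 37, 7, -35, -30, -1, -42, 47, 28, 34] -> [-46, -37, -7, 35, 30, 1, 42, -47, -28, -34] -> -91
  [8, 1, 27, 49, -5, -6, 15, 28, 32, 21] -> [-8, -1, -27, -49, 5, 6, -15, -28, -32, -21] -> -170
  [36, 17, -50, 43, 40, -6, 45, -48] -> [-36, -17, 50, -43, -40, 6, -45, 48] -> -77
  [-31, -4, 23, -35, 35, 46, 21, 45, 28] -> [31, 4, -23, 35, -35, -46, -21, -45, -28] -> -128
  [45, 3, -43] -> [-45, -3, 43] -> -5
  [-20, -30, -19, -21, 16] -> [20, 30, 19, 21, -16] -> 74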